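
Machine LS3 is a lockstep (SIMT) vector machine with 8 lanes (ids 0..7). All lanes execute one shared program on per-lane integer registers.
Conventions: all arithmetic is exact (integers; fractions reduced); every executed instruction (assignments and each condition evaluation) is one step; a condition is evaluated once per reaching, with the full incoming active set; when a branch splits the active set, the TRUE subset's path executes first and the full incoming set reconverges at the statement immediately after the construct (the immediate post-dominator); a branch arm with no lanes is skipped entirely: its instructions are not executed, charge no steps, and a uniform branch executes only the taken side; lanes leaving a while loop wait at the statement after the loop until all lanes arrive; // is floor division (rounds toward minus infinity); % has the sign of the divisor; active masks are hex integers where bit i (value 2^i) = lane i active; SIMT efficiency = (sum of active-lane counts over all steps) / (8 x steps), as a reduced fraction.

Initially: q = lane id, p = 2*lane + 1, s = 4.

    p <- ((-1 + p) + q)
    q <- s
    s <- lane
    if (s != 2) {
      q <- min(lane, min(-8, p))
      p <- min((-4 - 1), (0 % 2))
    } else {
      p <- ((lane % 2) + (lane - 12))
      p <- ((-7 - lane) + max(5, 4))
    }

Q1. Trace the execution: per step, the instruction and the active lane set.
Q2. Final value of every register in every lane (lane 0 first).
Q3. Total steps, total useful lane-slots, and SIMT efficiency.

step 0: p <- ((-1 + p) + q)          0xff
step 1: q <- s                       0xff
step 2: s <- lane                    0xff
step 3: eval (s != 2)                0xff
step 4: q <- min(lane, min(-8, p))   0xfb
step 5: p <- min((-4 - 1), (0 % 2))  0xfb
step 6: p <- ((lane % 2) + (lane - 12)) 0x04
step 7: p <- ((-7 - lane) + max(5, 4)) 0x04

Answer: 8 steps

q: -8,-8,4,-8,-8,-8,-8,-8
p: -5,-5,-4,-5,-5,-5,-5,-5
s: 0,1,2,3,4,5,6,7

steps = 8; useful = 48; efficiency = 48/64 = 3/4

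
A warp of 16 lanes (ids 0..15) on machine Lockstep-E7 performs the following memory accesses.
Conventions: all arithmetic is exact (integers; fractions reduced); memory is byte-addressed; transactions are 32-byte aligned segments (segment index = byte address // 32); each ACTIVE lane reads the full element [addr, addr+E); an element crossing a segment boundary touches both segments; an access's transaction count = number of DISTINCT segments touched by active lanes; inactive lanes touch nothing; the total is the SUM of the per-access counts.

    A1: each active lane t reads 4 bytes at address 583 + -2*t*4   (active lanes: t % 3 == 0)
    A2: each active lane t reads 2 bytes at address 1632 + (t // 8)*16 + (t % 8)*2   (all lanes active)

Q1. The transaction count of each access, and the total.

A1: 5 transactions
A2: 1 transaction

Answer: 5,1; total 6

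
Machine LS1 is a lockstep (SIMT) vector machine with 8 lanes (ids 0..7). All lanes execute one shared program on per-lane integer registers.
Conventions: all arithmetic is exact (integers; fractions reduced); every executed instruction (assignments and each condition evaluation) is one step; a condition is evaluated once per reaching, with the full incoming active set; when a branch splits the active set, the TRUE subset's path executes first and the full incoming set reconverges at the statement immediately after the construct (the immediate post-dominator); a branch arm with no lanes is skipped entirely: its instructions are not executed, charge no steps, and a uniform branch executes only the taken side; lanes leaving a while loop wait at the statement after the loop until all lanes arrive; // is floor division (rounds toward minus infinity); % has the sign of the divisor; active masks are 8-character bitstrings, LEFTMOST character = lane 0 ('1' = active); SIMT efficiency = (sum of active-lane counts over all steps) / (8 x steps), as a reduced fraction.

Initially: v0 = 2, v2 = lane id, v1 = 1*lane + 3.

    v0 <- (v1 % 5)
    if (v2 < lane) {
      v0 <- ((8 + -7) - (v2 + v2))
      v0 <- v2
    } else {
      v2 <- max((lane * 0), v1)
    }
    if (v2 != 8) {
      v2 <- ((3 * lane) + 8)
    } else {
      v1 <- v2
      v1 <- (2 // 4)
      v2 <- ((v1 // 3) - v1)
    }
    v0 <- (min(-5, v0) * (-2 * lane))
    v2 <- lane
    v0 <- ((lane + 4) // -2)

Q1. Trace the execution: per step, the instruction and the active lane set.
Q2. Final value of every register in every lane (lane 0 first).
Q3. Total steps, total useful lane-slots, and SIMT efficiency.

step 0: v0 <- (v1 % 5)               11111111
step 1: eval (v2 < lane)             11111111
step 2: v2 <- max((lane * 0), v1)    11111111
step 3: eval (v2 != 8)               11111111
step 4: v2 <- ((3 * lane) + 8)       11111011
step 5: v1 <- v2                     00000100
step 6: v1 <- (2 // 4)               00000100
step 7: v2 <- ((v1 // 3) - v1)       00000100
step 8: v0 <- (min(-5, v0) * (-2 * lane)) 11111111
step 9: v2 <- lane                   11111111
step 10: v0 <- ((lane + 4) // -2)     11111111

Answer: 11 steps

v0: -2,-3,-3,-4,-4,-5,-5,-6
v2: 0,1,2,3,4,5,6,7
v1: 3,4,5,6,7,0,9,10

steps = 11; useful = 66; efficiency = 66/88 = 3/4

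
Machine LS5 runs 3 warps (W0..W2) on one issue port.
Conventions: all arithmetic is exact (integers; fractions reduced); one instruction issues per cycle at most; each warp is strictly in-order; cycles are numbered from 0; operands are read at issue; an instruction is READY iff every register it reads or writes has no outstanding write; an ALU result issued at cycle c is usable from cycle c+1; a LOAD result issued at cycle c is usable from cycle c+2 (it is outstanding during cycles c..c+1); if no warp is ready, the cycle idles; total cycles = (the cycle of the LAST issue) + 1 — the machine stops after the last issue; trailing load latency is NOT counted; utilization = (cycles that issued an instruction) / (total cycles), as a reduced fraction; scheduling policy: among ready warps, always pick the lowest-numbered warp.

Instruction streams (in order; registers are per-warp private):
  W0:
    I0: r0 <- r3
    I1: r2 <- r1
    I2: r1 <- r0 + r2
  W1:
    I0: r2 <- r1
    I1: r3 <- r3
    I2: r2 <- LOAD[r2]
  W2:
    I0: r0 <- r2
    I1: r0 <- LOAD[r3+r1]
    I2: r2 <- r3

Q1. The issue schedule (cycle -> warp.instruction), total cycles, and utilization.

cycle 0: W0.I0
cycle 1: W0.I1
cycle 2: W0.I2
cycle 3: W1.I0
cycle 4: W1.I1
cycle 5: W1.I2
cycle 6: W2.I0
cycle 7: W2.I1
cycle 8: W2.I2

Answer: 9 cycles, utilization 1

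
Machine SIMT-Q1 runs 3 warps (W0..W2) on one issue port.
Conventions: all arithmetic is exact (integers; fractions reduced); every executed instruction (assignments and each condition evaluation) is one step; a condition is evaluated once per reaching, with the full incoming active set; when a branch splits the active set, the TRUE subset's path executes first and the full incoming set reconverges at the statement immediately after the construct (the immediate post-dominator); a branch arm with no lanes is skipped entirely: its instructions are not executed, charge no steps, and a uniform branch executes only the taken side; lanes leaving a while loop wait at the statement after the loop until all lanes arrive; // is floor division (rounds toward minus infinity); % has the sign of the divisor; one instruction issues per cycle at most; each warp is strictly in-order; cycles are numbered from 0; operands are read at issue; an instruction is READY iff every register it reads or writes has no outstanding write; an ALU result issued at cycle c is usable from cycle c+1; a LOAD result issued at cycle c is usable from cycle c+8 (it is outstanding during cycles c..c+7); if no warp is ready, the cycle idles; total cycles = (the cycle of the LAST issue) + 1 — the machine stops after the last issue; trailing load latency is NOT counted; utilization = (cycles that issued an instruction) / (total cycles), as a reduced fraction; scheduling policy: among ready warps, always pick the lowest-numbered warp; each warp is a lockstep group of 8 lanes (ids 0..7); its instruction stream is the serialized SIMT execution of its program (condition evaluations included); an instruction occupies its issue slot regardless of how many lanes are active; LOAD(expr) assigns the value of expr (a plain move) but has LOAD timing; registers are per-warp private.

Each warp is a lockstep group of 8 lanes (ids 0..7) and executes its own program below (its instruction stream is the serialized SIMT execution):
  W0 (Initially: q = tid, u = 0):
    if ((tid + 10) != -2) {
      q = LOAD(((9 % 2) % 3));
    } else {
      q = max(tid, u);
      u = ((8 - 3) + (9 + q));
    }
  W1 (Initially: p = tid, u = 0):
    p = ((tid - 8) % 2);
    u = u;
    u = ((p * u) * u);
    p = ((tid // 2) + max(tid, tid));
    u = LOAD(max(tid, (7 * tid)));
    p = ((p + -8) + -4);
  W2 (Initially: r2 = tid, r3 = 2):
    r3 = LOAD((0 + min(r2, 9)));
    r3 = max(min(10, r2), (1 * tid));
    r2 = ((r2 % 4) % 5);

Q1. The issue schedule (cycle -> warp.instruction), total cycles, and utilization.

cycle 0: W0.I0
cycle 1: W0.I1
cycle 2: W1.I0
cycle 3: W1.I1
cycle 4: W1.I2
cycle 5: W1.I3
cycle 6: W1.I4
cycle 7: W1.I5
cycle 8: W2.I0
cycle 9: idle
cycle 10: idle
cycle 11: idle
cycle 12: idle
cycle 13: idle
cycle 14: idle
cycle 15: idle
cycle 16: W2.I1
cycle 17: W2.I2

Answer: 18 cycles, utilization 11/18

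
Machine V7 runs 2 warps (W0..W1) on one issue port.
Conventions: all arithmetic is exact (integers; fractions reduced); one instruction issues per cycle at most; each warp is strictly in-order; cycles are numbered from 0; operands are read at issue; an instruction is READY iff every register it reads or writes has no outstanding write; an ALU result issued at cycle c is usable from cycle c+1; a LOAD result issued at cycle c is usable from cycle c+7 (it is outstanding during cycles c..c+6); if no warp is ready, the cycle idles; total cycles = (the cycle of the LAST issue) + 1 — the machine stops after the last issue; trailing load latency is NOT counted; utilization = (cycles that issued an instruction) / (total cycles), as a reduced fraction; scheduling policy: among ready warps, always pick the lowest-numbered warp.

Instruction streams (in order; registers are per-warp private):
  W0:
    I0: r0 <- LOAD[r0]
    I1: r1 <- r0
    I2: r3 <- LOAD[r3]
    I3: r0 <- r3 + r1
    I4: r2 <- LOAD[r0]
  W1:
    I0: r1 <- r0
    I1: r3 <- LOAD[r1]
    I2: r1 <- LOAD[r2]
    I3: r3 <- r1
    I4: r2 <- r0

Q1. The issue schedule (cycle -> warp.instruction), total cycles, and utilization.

cycle 0: W0.I0
cycle 1: W1.I0
cycle 2: W1.I1
cycle 3: W1.I2
cycle 4: idle
cycle 5: idle
cycle 6: idle
cycle 7: W0.I1
cycle 8: W0.I2
cycle 9: idle
cycle 10: W1.I3
cycle 11: W1.I4
cycle 12: idle
cycle 13: idle
cycle 14: idle
cycle 15: W0.I3
cycle 16: W0.I4

Answer: 17 cycles, utilization 10/17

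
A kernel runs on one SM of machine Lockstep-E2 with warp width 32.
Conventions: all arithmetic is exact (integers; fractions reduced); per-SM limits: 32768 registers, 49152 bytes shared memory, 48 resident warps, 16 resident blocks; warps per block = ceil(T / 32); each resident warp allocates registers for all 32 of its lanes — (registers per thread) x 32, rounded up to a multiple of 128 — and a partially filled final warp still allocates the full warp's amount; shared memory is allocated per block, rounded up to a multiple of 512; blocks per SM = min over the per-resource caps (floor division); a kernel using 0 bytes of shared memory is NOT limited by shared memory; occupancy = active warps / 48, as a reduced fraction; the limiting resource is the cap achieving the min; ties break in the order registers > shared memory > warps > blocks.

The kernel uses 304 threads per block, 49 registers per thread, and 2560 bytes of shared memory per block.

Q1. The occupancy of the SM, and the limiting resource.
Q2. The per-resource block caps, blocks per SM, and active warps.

Answer: occupancy 5/24, limited by registers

registers: 1 block
shared memory: 19 blocks
warps: 4 blocks
blocks: 16 blocks

Answer: 1 block, 10 active warps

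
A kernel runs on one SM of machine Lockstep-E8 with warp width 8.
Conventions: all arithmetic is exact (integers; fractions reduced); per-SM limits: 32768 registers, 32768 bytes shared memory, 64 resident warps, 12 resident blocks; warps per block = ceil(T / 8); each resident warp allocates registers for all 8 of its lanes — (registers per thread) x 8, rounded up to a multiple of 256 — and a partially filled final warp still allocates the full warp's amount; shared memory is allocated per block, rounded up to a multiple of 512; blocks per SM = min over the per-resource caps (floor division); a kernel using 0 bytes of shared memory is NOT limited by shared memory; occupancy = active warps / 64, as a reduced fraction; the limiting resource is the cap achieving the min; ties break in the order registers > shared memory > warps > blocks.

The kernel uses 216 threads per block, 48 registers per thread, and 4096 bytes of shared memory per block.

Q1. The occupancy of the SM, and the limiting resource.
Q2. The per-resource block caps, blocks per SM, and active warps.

Answer: occupancy 27/32, limited by registers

registers: 2 blocks
shared memory: 8 blocks
warps: 2 blocks
blocks: 12 blocks

Answer: 2 blocks, 54 active warps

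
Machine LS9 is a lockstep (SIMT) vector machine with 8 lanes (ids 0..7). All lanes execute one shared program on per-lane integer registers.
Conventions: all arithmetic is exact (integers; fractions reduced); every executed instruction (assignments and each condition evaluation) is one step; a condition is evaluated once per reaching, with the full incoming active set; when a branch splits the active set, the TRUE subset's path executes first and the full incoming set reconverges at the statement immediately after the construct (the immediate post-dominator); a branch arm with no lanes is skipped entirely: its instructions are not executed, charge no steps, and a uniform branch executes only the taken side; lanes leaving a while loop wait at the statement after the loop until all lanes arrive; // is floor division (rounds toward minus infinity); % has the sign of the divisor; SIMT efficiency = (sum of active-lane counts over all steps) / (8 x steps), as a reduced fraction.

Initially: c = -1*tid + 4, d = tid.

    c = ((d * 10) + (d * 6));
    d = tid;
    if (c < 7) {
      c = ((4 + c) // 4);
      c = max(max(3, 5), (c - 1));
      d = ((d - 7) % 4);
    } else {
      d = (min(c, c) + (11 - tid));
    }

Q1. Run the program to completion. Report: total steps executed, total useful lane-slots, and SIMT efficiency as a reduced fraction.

Answer: 7 steps, 34 useful, 17/28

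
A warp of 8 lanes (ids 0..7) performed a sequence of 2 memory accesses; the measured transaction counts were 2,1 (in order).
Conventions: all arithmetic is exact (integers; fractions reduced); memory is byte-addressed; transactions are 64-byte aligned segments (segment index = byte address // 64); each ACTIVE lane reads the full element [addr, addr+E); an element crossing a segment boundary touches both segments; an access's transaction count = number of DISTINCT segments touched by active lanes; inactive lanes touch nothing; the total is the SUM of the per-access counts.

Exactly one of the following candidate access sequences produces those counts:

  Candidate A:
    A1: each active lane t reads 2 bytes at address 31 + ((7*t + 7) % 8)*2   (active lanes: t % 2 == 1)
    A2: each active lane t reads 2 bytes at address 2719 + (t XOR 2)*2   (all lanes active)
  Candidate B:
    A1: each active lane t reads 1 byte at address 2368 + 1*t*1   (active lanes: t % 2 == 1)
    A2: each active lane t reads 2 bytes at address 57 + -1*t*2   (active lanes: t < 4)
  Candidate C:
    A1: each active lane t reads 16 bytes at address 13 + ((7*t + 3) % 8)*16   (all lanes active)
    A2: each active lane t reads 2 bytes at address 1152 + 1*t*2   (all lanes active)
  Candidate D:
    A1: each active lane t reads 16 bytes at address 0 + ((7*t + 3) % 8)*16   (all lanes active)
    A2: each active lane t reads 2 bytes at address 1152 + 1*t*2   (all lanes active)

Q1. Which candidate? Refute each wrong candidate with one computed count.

A: A1 gives 1 transaction, not 2
B: A1 gives 1 transaction, not 2
C: A1 gives 3 transactions, not 2
D: all counts match (2,1)

Answer: D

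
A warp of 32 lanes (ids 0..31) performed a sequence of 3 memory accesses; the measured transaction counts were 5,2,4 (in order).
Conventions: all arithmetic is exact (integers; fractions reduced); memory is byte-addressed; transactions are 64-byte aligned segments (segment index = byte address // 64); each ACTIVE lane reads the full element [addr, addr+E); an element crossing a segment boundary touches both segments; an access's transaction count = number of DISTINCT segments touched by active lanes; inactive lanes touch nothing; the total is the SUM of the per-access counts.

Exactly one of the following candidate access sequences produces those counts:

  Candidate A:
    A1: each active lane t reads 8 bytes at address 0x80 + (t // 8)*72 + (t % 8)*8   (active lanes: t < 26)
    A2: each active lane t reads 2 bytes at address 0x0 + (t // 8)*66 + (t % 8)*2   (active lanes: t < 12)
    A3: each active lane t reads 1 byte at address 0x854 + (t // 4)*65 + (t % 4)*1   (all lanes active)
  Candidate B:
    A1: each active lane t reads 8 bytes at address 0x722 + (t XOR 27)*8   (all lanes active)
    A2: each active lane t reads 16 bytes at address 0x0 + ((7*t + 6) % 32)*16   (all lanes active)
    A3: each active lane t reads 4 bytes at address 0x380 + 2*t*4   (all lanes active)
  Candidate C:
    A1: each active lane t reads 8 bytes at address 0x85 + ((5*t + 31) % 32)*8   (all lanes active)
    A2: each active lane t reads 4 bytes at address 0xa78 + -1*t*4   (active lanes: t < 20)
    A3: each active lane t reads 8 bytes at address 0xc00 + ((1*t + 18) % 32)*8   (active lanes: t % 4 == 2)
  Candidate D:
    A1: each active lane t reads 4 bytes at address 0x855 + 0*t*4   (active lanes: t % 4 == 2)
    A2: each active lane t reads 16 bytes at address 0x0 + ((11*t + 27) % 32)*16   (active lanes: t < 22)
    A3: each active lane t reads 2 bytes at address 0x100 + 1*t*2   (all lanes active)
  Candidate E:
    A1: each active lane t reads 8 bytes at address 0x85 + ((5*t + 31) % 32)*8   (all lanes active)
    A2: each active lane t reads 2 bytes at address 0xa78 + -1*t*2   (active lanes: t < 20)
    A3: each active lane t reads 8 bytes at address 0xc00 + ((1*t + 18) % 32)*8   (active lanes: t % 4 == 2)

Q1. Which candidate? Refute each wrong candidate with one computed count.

A: A1 gives 4 transactions, not 5
B: A2 gives 8 transactions, not 2
D: A1 gives 1 transaction, not 5
E: A2 gives 1 transaction, not 2
C: all counts match (5,2,4)

Answer: C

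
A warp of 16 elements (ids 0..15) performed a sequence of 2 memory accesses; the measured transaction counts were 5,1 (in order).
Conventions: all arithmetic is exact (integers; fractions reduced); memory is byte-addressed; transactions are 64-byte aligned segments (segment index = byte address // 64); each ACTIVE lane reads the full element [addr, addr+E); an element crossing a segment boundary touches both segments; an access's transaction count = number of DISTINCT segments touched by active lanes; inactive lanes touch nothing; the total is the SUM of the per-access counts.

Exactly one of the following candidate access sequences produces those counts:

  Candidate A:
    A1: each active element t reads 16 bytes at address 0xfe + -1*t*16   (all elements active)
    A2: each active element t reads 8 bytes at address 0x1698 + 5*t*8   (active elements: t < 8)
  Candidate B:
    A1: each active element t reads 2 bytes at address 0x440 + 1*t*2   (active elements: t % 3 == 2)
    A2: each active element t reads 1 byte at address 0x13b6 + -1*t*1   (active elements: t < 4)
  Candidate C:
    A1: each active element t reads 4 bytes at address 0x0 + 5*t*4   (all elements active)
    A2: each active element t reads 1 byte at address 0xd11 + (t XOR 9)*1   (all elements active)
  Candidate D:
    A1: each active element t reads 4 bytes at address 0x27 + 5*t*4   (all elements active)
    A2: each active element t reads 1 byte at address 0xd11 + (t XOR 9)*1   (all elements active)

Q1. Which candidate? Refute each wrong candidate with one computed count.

A: A2 gives 5 transactions, not 1
B: A1 gives 1 transaction, not 5
D: A1 gives 6 transactions, not 5
C: all counts match (5,1)

Answer: C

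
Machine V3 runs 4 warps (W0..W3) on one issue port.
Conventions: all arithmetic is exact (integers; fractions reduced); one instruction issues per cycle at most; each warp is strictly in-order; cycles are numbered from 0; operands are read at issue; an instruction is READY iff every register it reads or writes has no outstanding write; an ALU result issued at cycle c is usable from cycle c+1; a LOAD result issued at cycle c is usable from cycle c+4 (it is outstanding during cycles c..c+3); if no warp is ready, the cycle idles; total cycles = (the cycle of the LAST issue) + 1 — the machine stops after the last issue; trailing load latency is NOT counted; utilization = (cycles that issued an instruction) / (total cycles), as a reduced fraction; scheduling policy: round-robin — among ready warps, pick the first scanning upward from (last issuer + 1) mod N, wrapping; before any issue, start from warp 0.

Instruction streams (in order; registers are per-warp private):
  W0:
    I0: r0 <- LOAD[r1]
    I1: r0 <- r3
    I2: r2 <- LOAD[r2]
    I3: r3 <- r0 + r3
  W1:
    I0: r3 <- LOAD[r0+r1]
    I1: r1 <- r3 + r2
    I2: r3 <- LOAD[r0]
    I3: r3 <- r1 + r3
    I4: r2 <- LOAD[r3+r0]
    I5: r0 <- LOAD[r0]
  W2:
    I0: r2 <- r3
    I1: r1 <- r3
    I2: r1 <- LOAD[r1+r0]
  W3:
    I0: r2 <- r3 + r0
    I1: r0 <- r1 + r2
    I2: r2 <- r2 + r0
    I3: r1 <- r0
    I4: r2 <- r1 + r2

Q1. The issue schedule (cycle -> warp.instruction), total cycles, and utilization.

cycle 0: W0.I0
cycle 1: W1.I0
cycle 2: W2.I0
cycle 3: W3.I0
cycle 4: W0.I1
cycle 5: W1.I1
cycle 6: W2.I1
cycle 7: W3.I1
cycle 8: W0.I2
cycle 9: W1.I2
cycle 10: W2.I2
cycle 11: W3.I2
cycle 12: W0.I3
cycle 13: W1.I3
cycle 14: W3.I3
cycle 15: W1.I4
cycle 16: W3.I4
cycle 17: W1.I5

Answer: 18 cycles, utilization 1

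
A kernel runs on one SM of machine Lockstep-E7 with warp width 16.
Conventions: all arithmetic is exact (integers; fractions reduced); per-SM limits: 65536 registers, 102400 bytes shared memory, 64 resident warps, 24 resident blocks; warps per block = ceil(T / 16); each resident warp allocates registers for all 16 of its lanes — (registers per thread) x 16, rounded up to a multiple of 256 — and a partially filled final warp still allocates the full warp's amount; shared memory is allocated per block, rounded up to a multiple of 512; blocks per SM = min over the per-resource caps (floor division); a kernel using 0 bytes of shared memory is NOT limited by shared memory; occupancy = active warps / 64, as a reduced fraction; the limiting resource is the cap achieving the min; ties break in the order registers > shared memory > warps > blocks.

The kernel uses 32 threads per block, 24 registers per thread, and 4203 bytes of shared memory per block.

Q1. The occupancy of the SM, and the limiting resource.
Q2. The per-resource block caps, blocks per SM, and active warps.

Answer: occupancy 11/16, limited by shared memory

registers: 64 blocks
shared memory: 22 blocks
warps: 32 blocks
blocks: 24 blocks

Answer: 22 blocks, 44 active warps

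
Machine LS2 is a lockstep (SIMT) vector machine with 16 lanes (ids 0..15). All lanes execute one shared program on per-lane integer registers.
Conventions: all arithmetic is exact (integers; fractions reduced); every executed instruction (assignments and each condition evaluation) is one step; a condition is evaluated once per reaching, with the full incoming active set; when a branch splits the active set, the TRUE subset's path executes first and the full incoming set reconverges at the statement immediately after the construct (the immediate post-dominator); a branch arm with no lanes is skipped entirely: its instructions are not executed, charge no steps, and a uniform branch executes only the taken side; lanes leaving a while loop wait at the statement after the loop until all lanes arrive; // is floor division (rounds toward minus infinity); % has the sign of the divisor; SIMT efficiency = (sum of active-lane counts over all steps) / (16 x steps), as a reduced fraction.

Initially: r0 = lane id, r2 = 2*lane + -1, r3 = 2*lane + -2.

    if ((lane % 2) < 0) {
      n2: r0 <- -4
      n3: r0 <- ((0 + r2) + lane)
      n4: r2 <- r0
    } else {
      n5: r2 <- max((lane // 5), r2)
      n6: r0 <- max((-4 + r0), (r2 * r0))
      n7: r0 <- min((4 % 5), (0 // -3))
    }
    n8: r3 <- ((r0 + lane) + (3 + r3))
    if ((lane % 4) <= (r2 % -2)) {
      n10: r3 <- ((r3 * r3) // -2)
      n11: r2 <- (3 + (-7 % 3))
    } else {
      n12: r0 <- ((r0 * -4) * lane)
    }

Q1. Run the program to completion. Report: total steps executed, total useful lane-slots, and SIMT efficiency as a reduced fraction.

Answer: 9 steps, 113 useful, 113/144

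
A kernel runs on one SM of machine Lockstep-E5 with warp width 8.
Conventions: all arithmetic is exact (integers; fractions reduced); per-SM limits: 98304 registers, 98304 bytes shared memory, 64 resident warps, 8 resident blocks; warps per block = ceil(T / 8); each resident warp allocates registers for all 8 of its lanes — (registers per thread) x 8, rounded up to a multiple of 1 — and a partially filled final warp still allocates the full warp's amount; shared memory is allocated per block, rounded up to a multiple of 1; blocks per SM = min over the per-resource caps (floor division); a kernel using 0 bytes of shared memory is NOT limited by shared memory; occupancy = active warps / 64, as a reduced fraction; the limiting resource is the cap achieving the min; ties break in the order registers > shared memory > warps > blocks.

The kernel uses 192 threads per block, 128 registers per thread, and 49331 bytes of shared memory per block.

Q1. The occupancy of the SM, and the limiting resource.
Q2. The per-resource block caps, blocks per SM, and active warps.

Answer: occupancy 3/8, limited by shared memory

registers: 4 blocks
shared memory: 1 block
warps: 2 blocks
blocks: 8 blocks

Answer: 1 block, 24 active warps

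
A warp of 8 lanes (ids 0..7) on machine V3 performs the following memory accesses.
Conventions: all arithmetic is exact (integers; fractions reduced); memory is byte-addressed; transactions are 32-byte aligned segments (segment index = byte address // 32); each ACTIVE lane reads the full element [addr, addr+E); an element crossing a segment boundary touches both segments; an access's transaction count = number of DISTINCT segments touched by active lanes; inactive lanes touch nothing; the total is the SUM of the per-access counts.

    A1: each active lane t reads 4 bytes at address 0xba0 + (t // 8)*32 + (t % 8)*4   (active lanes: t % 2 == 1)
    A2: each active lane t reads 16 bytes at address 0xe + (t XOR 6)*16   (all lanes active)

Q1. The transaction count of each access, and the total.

A1: 1 transaction
A2: 5 transactions

Answer: 1,5; total 6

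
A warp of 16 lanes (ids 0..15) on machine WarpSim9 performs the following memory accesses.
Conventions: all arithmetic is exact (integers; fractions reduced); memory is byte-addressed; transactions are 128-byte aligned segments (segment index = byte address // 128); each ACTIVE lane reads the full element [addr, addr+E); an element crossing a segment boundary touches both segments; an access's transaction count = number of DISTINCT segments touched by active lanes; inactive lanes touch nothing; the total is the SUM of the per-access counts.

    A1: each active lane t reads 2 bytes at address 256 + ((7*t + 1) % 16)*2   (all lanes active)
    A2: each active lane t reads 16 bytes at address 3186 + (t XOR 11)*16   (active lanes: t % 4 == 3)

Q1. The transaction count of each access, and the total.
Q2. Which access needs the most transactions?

A1: 1 transaction
A2: 3 transactions

Answer: 1,3; total 4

Answer: A2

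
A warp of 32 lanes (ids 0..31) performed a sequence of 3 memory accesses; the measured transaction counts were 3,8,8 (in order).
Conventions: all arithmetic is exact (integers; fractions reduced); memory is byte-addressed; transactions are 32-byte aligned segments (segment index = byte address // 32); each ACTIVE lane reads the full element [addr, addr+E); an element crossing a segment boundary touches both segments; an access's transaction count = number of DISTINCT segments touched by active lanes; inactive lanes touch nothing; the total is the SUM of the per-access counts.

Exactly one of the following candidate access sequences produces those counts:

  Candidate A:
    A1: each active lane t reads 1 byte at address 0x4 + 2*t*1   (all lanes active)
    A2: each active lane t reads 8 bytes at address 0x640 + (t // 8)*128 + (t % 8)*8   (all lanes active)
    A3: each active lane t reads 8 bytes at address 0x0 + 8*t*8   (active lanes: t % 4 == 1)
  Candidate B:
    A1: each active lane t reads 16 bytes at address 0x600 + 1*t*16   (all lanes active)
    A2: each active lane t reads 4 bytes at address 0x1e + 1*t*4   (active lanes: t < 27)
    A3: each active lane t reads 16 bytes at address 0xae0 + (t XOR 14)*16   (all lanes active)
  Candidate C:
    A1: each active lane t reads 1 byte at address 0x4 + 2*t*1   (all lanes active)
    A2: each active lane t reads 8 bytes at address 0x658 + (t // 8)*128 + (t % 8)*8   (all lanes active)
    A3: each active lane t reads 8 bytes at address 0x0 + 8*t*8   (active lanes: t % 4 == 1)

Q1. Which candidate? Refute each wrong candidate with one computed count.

B: A1 gives 16 transactions, not 3
C: A2 gives 12 transactions, not 8
A: all counts match (3,8,8)

Answer: A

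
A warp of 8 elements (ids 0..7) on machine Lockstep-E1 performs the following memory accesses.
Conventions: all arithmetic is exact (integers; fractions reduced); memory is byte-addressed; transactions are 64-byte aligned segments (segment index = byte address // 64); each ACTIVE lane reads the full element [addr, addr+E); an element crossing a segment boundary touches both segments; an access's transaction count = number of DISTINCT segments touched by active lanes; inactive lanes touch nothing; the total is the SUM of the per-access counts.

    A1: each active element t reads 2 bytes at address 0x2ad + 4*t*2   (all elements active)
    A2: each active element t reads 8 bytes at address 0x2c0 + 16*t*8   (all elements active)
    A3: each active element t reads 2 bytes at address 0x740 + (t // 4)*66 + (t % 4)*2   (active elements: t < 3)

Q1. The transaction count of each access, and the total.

A1: 2 transactions
A2: 8 transactions
A3: 1 transaction

Answer: 2,8,1; total 11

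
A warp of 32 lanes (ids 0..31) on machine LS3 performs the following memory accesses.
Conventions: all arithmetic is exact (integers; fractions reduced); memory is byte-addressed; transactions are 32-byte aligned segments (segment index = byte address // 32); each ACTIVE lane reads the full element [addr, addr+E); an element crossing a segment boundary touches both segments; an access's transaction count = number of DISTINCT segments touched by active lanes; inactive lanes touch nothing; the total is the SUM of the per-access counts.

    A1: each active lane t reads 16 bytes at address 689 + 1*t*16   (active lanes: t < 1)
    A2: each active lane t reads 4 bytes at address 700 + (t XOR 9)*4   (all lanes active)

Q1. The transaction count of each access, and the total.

A1: 2 transactions
A2: 5 transactions

Answer: 2,5; total 7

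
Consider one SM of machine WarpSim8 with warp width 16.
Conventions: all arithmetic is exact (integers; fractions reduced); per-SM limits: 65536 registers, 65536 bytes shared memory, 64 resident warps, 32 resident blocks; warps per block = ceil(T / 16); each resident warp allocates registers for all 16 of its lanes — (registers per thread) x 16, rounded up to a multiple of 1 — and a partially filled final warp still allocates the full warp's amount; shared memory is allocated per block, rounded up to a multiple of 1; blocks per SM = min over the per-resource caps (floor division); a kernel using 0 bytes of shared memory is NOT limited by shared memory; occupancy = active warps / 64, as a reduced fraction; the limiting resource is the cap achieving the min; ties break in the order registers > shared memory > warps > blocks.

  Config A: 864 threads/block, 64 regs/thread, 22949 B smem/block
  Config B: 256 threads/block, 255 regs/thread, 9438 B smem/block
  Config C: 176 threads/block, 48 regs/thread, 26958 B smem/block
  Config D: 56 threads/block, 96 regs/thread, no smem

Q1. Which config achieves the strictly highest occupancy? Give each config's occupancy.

occupancies: A 27/32, B 1/4, C 11/32, D 5/8

Answer: A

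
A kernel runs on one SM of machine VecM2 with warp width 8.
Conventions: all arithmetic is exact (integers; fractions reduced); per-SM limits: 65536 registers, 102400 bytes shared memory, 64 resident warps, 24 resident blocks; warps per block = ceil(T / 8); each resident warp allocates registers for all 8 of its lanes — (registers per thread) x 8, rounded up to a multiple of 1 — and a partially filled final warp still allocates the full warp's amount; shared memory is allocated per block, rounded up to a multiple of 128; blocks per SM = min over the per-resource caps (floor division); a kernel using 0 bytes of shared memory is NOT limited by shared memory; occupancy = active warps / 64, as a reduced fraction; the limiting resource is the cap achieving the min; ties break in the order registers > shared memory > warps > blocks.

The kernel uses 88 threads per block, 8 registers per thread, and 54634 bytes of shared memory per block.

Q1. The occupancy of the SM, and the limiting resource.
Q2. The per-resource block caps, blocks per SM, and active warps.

Answer: occupancy 11/64, limited by shared memory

registers: 93 blocks
shared memory: 1 block
warps: 5 blocks
blocks: 24 blocks

Answer: 1 block, 11 active warps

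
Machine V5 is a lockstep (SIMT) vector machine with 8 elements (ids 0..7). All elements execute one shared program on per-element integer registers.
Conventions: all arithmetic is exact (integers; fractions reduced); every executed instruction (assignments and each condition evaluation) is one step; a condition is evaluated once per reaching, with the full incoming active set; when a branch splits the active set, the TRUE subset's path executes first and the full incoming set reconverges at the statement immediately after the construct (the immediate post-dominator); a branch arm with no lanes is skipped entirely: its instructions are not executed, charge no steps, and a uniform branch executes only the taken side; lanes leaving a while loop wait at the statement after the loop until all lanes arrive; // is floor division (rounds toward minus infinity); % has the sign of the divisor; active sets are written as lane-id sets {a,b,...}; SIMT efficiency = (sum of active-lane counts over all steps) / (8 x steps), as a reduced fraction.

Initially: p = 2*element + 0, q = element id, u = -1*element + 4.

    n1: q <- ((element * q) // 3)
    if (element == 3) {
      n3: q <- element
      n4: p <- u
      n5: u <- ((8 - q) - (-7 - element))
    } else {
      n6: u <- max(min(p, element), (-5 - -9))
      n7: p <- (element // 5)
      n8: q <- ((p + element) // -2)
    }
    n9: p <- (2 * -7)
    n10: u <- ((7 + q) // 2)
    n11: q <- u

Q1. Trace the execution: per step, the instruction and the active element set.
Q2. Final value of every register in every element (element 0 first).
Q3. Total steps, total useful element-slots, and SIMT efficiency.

step 0: q <- ((element * q) // 3)    {0,1,2,3,4,5,6,7}
step 1: eval (element == 3)          {0,1,2,3,4,5,6,7}
step 2: q <- element                 {3}
step 3: p <- u                       {3}
step 4: u <- ((8 - q) - (-7 - element)) {3}
step 5: u <- max(min(p, element), (-5 - -9)) {0,1,2,4,5,6,7}
step 6: p <- (element // 5)          {0,1,2,4,5,6,7}
step 7: q <- ((p + element) // -2)   {0,1,2,4,5,6,7}
step 8: p <- (2 * -7)                {0,1,2,3,4,5,6,7}
step 9: u <- ((7 + q) // 2)          {0,1,2,3,4,5,6,7}
step 10: q <- u                       {0,1,2,3,4,5,6,7}

Answer: 11 steps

p: -14,-14,-14,-14,-14,-14,-14,-14
q: 3,3,3,5,2,2,1,1
u: 3,3,3,5,2,2,1,1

steps = 11; useful = 64; efficiency = 64/88 = 8/11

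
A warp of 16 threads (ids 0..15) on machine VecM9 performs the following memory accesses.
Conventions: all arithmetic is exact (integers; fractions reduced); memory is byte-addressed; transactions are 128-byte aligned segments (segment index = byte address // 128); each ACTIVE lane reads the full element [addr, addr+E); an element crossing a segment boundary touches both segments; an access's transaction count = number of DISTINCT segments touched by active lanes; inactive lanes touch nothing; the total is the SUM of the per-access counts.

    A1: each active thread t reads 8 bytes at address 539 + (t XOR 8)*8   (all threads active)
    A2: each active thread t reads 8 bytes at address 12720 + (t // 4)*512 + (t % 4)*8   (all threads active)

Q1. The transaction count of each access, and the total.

A1: 2 transactions
A2: 4 transactions

Answer: 2,4; total 6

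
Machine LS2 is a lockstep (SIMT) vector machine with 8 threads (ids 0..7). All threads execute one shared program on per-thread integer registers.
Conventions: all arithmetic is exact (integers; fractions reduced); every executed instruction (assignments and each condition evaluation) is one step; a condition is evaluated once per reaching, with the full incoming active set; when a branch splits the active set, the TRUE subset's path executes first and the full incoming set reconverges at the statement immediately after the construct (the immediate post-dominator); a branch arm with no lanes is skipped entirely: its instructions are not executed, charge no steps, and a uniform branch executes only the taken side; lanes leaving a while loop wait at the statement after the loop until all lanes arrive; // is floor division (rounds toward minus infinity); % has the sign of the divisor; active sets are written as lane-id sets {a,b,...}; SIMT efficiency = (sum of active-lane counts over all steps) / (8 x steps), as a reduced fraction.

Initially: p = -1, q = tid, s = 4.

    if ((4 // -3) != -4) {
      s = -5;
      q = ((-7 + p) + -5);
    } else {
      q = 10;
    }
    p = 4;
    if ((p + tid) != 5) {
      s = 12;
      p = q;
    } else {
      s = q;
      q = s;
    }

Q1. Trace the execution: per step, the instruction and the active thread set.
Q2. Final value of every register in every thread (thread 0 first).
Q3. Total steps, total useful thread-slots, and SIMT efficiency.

step 0: eval ((4 // -3) != -4)       {0,1,2,3,4,5,6,7}
step 1: s <- -5                      {0,1,2,3,4,5,6,7}
step 2: q <- ((-7 + p) + -5)         {0,1,2,3,4,5,6,7}
step 3: p <- 4                       {0,1,2,3,4,5,6,7}
step 4: eval ((p + tid) != 5)        {0,1,2,3,4,5,6,7}
step 5: s <- 12                      {0,2,3,4,5,6,7}
step 6: p <- q                       {0,2,3,4,5,6,7}
step 7: s <- q                       {1}
step 8: q <- s                       {1}

Answer: 9 steps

p: -13,4,-13,-13,-13,-13,-13,-13
q: -13,-13,-13,-13,-13,-13,-13,-13
s: 12,-13,12,12,12,12,12,12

steps = 9; useful = 56; efficiency = 56/72 = 7/9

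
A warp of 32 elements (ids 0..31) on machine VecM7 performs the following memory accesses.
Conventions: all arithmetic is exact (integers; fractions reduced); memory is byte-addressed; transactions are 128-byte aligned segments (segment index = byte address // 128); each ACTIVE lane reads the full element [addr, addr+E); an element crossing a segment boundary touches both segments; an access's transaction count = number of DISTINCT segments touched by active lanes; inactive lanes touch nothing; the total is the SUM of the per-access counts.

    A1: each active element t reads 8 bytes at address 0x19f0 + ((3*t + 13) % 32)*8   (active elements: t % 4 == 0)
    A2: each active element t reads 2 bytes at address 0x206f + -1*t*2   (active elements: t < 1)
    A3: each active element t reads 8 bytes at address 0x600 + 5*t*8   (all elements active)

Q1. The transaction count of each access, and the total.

A1: 3 transactions
A2: 1 transaction
A3: 10 transactions

Answer: 3,1,10; total 14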